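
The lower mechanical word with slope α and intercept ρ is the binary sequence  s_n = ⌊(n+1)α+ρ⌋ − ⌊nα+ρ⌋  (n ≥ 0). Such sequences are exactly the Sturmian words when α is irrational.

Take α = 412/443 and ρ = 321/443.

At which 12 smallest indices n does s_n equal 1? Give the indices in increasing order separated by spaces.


0 1 2 3 4 5 6 7 8 9 11 12

n=0: ⌊733/443⌋−⌊321/443⌋ = 1−0 = 1  ← one
n=1: ⌊1145/443⌋−⌊733/443⌋ = 2−1 = 1  ← one
n=2: ⌊1557/443⌋−⌊1145/443⌋ = 3−2 = 1  ← one
n=3: ⌊1969/443⌋−⌊1557/443⌋ = 4−3 = 1  ← one
n=4: ⌊2381/443⌋−⌊1969/443⌋ = 5−4 = 1  ← one
n=5: ⌊2793/443⌋−⌊2381/443⌋ = 6−5 = 1  ← one
n=6: ⌊3205/443⌋−⌊2793/443⌋ = 7−6 = 1  ← one
n=7: ⌊3617/443⌋−⌊3205/443⌋ = 8−7 = 1  ← one
n=8: ⌊4029/443⌋−⌊3617/443⌋ = 9−8 = 1  ← one
n=9: ⌊4441/443⌋−⌊4029/443⌋ = 10−9 = 1  ← one
n=10: ⌊4853/443⌋−⌊4441/443⌋ = 10−10 = 0
n=11: ⌊5265/443⌋−⌊4853/443⌋ = 11−10 = 1  ← one
n=12: ⌊5677/443⌋−⌊5265/443⌋ = 12−11 = 1  ← one
positions of the first 12 ones: 0 1 2 3 4 5 6 7 8 9 11 12


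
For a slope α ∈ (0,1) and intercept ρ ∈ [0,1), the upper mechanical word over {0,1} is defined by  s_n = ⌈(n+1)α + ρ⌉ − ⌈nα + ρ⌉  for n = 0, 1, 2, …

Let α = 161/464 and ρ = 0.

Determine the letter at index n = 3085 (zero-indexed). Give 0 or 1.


(n+1)α + ρ = (3086·161) / 464 = 496846/464
nα + ρ     = (3085·161) / 464 = 496685/464
⌈496846/464⌉ = 1071,  ⌈496685/464⌉ = 1071
s_{3085} = 1071 − 1071 = 0

0


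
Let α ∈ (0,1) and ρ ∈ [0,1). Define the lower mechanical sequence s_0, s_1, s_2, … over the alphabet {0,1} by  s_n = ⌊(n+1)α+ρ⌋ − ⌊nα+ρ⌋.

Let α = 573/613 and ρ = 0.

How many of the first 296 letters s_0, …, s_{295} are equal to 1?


#1s = Σ_{n=0}^{295} s_n = Σ_{n=0}^{295} (⌊(n+1)α+ρ⌋ − ⌊nα+ρ⌋)
the sum telescopes: every ⌊nα+ρ⌋ with 0 < n < 296 appears once with + and once with −, leaving ⌊296α+ρ⌋ − ⌊0·α+ρ⌋
296α + ρ = (296·573) / 613 = 169608/613
ρ = 0/613
⌊169608/613⌋ = 276,  ⌊0/613⌋ = 0
#1s = 276 − 0 = 276

276


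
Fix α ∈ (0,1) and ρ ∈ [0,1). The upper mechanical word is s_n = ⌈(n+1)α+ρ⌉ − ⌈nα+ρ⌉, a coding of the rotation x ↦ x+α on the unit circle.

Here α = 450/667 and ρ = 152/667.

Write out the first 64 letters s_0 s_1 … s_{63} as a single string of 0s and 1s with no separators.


0110110110110111011011011011011011011011011011011011011101101101

n=0: ⌈(1·450+152)/667⌉ − ⌈(0·450+152)/667⌉ = ⌈602/667⌉ − ⌈152/667⌉ = 1 − 1 = 0
n=1: ⌈(2·450+152)/667⌉ − ⌈(1·450+152)/667⌉ = ⌈1052/667⌉ − ⌈602/667⌉ = 2 − 1 = 1
n=2: ⌈(3·450+152)/667⌉ − ⌈(2·450+152)/667⌉ = ⌈1502/667⌉ − ⌈1052/667⌉ = 3 − 2 = 1
n=3: ⌈(4·450+152)/667⌉ − ⌈(3·450+152)/667⌉ = ⌈1952/667⌉ − ⌈1502/667⌉ = 3 − 3 = 0
n=4: ⌈(5·450+152)/667⌉ − ⌈(4·450+152)/667⌉ = ⌈2402/667⌉ − ⌈1952/667⌉ = 4 − 3 = 1
n=5: ⌈(6·450+152)/667⌉ − ⌈(5·450+152)/667⌉ = ⌈2852/667⌉ − ⌈2402/667⌉ = 5 − 4 = 1
n=6: ⌈(7·450+152)/667⌉ − ⌈(6·450+152)/667⌉ = ⌈3302/667⌉ − ⌈2852/667⌉ = 5 − 5 = 0
n=7: ⌈(8·450+152)/667⌉ − ⌈(7·450+152)/667⌉ = ⌈3752/667⌉ − ⌈3302/667⌉ = 6 − 5 = 1
n=8: ⌈(9·450+152)/667⌉ − ⌈(8·450+152)/667⌉ = ⌈4202/667⌉ − ⌈3752/667⌉ = 7 − 6 = 1
n=9: ⌈(10·450+152)/667⌉ − ⌈(9·450+152)/667⌉ = ⌈4652/667⌉ − ⌈4202/667⌉ = 7 − 7 = 0
n=10: ⌈(11·450+152)/667⌉ − ⌈(10·450+152)/667⌉ = ⌈5102/667⌉ − ⌈4652/667⌉ = 8 − 7 = 1
n=11: ⌈(12·450+152)/667⌉ − ⌈(11·450+152)/667⌉ = ⌈5552/667⌉ − ⌈5102/667⌉ = 9 − 8 = 1
n=12: ⌈(13·450+152)/667⌉ − ⌈(12·450+152)/667⌉ = ⌈6002/667⌉ − ⌈5552/667⌉ = 9 − 9 = 0
n=13: ⌈(14·450+152)/667⌉ − ⌈(13·450+152)/667⌉ = ⌈6452/667⌉ − ⌈6002/667⌉ = 10 − 9 = 1
n=14: ⌈(15·450+152)/667⌉ − ⌈(14·450+152)/667⌉ = ⌈6902/667⌉ − ⌈6452/667⌉ = 11 − 10 = 1
n=15: ⌈(16·450+152)/667⌉ − ⌈(15·450+152)/667⌉ = ⌈7352/667⌉ − ⌈6902/667⌉ = 12 − 11 = 1
n=16: ⌈(17·450+152)/667⌉ − ⌈(16·450+152)/667⌉ = ⌈7802/667⌉ − ⌈7352/667⌉ = 12 − 12 = 0
n=17: ⌈(18·450+152)/667⌉ − ⌈(17·450+152)/667⌉ = ⌈8252/667⌉ − ⌈7802/667⌉ = 13 − 12 = 1
n=18: ⌈(19·450+152)/667⌉ − ⌈(18·450+152)/667⌉ = ⌈8702/667⌉ − ⌈8252/667⌉ = 14 − 13 = 1
n=19: ⌈(20·450+152)/667⌉ − ⌈(19·450+152)/667⌉ = ⌈9152/667⌉ − ⌈8702/667⌉ = 14 − 14 = 0
n=20: ⌈(21·450+152)/667⌉ − ⌈(20·450+152)/667⌉ = ⌈9602/667⌉ − ⌈9152/667⌉ = 15 − 14 = 1
n=21: ⌈(22·450+152)/667⌉ − ⌈(21·450+152)/667⌉ = ⌈10052/667⌉ − ⌈9602/667⌉ = 16 − 15 = 1
n=22: ⌈(23·450+152)/667⌉ − ⌈(22·450+152)/667⌉ = ⌈10502/667⌉ − ⌈10052/667⌉ = 16 − 16 = 0
n=23: ⌈(24·450+152)/667⌉ − ⌈(23·450+152)/667⌉ = ⌈10952/667⌉ − ⌈10502/667⌉ = 17 − 16 = 1
n=24: ⌈(25·450+152)/667⌉ − ⌈(24·450+152)/667⌉ = ⌈11402/667⌉ − ⌈10952/667⌉ = 18 − 17 = 1
n=25: ⌈(26·450+152)/667⌉ − ⌈(25·450+152)/667⌉ = ⌈11852/667⌉ − ⌈11402/667⌉ = 18 − 18 = 0
n=26: ⌈(27·450+152)/667⌉ − ⌈(26·450+152)/667⌉ = ⌈12302/667⌉ − ⌈11852/667⌉ = 19 − 18 = 1
n=27: ⌈(28·450+152)/667⌉ − ⌈(27·450+152)/667⌉ = ⌈12752/667⌉ − ⌈12302/667⌉ = 20 − 19 = 1
n=28: ⌈(29·450+152)/667⌉ − ⌈(28·450+152)/667⌉ = ⌈13202/667⌉ − ⌈12752/667⌉ = 20 − 20 = 0
n=29: ⌈(30·450+152)/667⌉ − ⌈(29·450+152)/667⌉ = ⌈13652/667⌉ − ⌈13202/667⌉ = 21 − 20 = 1
n=30: ⌈(31·450+152)/667⌉ − ⌈(30·450+152)/667⌉ = ⌈14102/667⌉ − ⌈13652/667⌉ = 22 − 21 = 1
n=31: ⌈(32·450+152)/667⌉ − ⌈(31·450+152)/667⌉ = ⌈14552/667⌉ − ⌈14102/667⌉ = 22 − 22 = 0
n=32: ⌈(33·450+152)/667⌉ − ⌈(32·450+152)/667⌉ = ⌈15002/667⌉ − ⌈14552/667⌉ = 23 − 22 = 1
n=33: ⌈(34·450+152)/667⌉ − ⌈(33·450+152)/667⌉ = ⌈15452/667⌉ − ⌈15002/667⌉ = 24 − 23 = 1
n=34: ⌈(35·450+152)/667⌉ − ⌈(34·450+152)/667⌉ = ⌈15902/667⌉ − ⌈15452/667⌉ = 24 − 24 = 0
n=35: ⌈(36·450+152)/667⌉ − ⌈(35·450+152)/667⌉ = ⌈16352/667⌉ − ⌈15902/667⌉ = 25 − 24 = 1
n=36: ⌈(37·450+152)/667⌉ − ⌈(36·450+152)/667⌉ = ⌈16802/667⌉ − ⌈16352/667⌉ = 26 − 25 = 1
n=37: ⌈(38·450+152)/667⌉ − ⌈(37·450+152)/667⌉ = ⌈17252/667⌉ − ⌈16802/667⌉ = 26 − 26 = 0
n=38: ⌈(39·450+152)/667⌉ − ⌈(38·450+152)/667⌉ = ⌈17702/667⌉ − ⌈17252/667⌉ = 27 − 26 = 1
n=39: ⌈(40·450+152)/667⌉ − ⌈(39·450+152)/667⌉ = ⌈18152/667⌉ − ⌈17702/667⌉ = 28 − 27 = 1
n=40: ⌈(41·450+152)/667⌉ − ⌈(40·450+152)/667⌉ = ⌈18602/667⌉ − ⌈18152/667⌉ = 28 − 28 = 0
n=41: ⌈(42·450+152)/667⌉ − ⌈(41·450+152)/667⌉ = ⌈19052/667⌉ − ⌈18602/667⌉ = 29 − 28 = 1
n=42: ⌈(43·450+152)/667⌉ − ⌈(42·450+152)/667⌉ = ⌈19502/667⌉ − ⌈19052/667⌉ = 30 − 29 = 1
n=43: ⌈(44·450+152)/667⌉ − ⌈(43·450+152)/667⌉ = ⌈19952/667⌉ − ⌈19502/667⌉ = 30 − 30 = 0
n=44: ⌈(45·450+152)/667⌉ − ⌈(44·450+152)/667⌉ = ⌈20402/667⌉ − ⌈19952/667⌉ = 31 − 30 = 1
n=45: ⌈(46·450+152)/667⌉ − ⌈(45·450+152)/667⌉ = ⌈20852/667⌉ − ⌈20402/667⌉ = 32 − 31 = 1
n=46: ⌈(47·450+152)/667⌉ − ⌈(46·450+152)/667⌉ = ⌈21302/667⌉ − ⌈20852/667⌉ = 32 − 32 = 0
n=47: ⌈(48·450+152)/667⌉ − ⌈(47·450+152)/667⌉ = ⌈21752/667⌉ − ⌈21302/667⌉ = 33 − 32 = 1
n=48: ⌈(49·450+152)/667⌉ − ⌈(48·450+152)/667⌉ = ⌈22202/667⌉ − ⌈21752/667⌉ = 34 − 33 = 1
n=49: ⌈(50·450+152)/667⌉ − ⌈(49·450+152)/667⌉ = ⌈22652/667⌉ − ⌈22202/667⌉ = 34 − 34 = 0
n=50: ⌈(51·450+152)/667⌉ − ⌈(50·450+152)/667⌉ = ⌈23102/667⌉ − ⌈22652/667⌉ = 35 − 34 = 1
n=51: ⌈(52·450+152)/667⌉ − ⌈(51·450+152)/667⌉ = ⌈23552/667⌉ − ⌈23102/667⌉ = 36 − 35 = 1
n=52: ⌈(53·450+152)/667⌉ − ⌈(52·450+152)/667⌉ = ⌈24002/667⌉ − ⌈23552/667⌉ = 36 − 36 = 0
n=53: ⌈(54·450+152)/667⌉ − ⌈(53·450+152)/667⌉ = ⌈24452/667⌉ − ⌈24002/667⌉ = 37 − 36 = 1
n=54: ⌈(55·450+152)/667⌉ − ⌈(54·450+152)/667⌉ = ⌈24902/667⌉ − ⌈24452/667⌉ = 38 − 37 = 1
n=55: ⌈(56·450+152)/667⌉ − ⌈(55·450+152)/667⌉ = ⌈25352/667⌉ − ⌈24902/667⌉ = 39 − 38 = 1
n=56: ⌈(57·450+152)/667⌉ − ⌈(56·450+152)/667⌉ = ⌈25802/667⌉ − ⌈25352/667⌉ = 39 − 39 = 0
n=57: ⌈(58·450+152)/667⌉ − ⌈(57·450+152)/667⌉ = ⌈26252/667⌉ − ⌈25802/667⌉ = 40 − 39 = 1
n=58: ⌈(59·450+152)/667⌉ − ⌈(58·450+152)/667⌉ = ⌈26702/667⌉ − ⌈26252/667⌉ = 41 − 40 = 1
n=59: ⌈(60·450+152)/667⌉ − ⌈(59·450+152)/667⌉ = ⌈27152/667⌉ − ⌈26702/667⌉ = 41 − 41 = 0
n=60: ⌈(61·450+152)/667⌉ − ⌈(60·450+152)/667⌉ = ⌈27602/667⌉ − ⌈27152/667⌉ = 42 − 41 = 1
n=61: ⌈(62·450+152)/667⌉ − ⌈(61·450+152)/667⌉ = ⌈28052/667⌉ − ⌈27602/667⌉ = 43 − 42 = 1
n=62: ⌈(63·450+152)/667⌉ − ⌈(62·450+152)/667⌉ = ⌈28502/667⌉ − ⌈28052/667⌉ = 43 − 43 = 0
n=63: ⌈(64·450+152)/667⌉ − ⌈(63·450+152)/667⌉ = ⌈28952/667⌉ − ⌈28502/667⌉ = 44 − 43 = 1


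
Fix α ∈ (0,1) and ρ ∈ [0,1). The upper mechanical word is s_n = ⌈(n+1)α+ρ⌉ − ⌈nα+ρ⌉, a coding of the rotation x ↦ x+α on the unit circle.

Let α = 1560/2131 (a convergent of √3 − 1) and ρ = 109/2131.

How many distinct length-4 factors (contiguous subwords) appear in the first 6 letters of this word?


t_n = ⌈(n·1560+109)/2131⌉ for n = 0 … 6:
  n=0…6: ⌈109/2131⌉=1 ⌈1669/2131⌉=1 ⌈3229/2131⌉=2 ⌈4789/2131⌉=3 ⌈6349/2131⌉=3 ⌈7909/2131⌉=4 ⌈9469/2131⌉=5
s_n = t_(n+1) − t_n for n = 0 … 5 gives
prefix = 011011
slide a length-4 window over [0..3] … [2..5] (3 windows); first occurrence of each distinct factor:
  [  0..  3] 0110
  [  1..  4] 1101
  [  2..  5] 1011
distinct factors: {0110, 1011, 1101}
count = 3  (Sturmian bound for length 4 is 5)

3


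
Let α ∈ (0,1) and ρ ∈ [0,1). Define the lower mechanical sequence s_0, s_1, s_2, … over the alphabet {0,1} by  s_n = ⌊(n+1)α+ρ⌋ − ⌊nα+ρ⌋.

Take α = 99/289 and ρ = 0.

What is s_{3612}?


(n+1)α + ρ = (3613·99) / 289 = 357687/289
nα + ρ     = (3612·99) / 289 = 357588/289
⌊357687/289⌋ = 1237,  ⌊357588/289⌋ = 1237
s_{3612} = 1237 − 1237 = 0

0


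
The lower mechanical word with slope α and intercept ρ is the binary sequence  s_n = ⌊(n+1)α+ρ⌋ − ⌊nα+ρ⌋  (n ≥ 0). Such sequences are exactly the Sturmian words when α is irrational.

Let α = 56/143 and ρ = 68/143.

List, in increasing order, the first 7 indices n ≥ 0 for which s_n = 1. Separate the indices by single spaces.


n=0: ⌊124/143⌋−⌊68/143⌋ = 0−0 = 0
n=1: ⌊180/143⌋−⌊124/143⌋ = 1−0 = 1  ← one
n=2: ⌊236/143⌋−⌊180/143⌋ = 1−1 = 0
n=3: ⌊292/143⌋−⌊236/143⌋ = 2−1 = 1  ← one
n=4: ⌊348/143⌋−⌊292/143⌋ = 2−2 = 0
n=5: ⌊404/143⌋−⌊348/143⌋ = 2−2 = 0
n=6: ⌊460/143⌋−⌊404/143⌋ = 3−2 = 1  ← one
n=7: ⌊516/143⌋−⌊460/143⌋ = 3−3 = 0
n=8: ⌊572/143⌋−⌊516/143⌋ = 4−3 = 1  ← one
n=9: ⌊628/143⌋−⌊572/143⌋ = 4−4 = 0
n=10: ⌊684/143⌋−⌊628/143⌋ = 4−4 = 0
n=11: ⌊740/143⌋−⌊684/143⌋ = 5−4 = 1  ← one
n=12: ⌊796/143⌋−⌊740/143⌋ = 5−5 = 0
n=13: ⌊852/143⌋−⌊796/143⌋ = 5−5 = 0
n=14: ⌊908/143⌋−⌊852/143⌋ = 6−5 = 1  ← one
n=15: ⌊964/143⌋−⌊908/143⌋ = 6−6 = 0
n=16: ⌊1020/143⌋−⌊964/143⌋ = 7−6 = 1  ← one
positions of the first 7 ones: 1 3 6 8 11 14 16

1 3 6 8 11 14 16


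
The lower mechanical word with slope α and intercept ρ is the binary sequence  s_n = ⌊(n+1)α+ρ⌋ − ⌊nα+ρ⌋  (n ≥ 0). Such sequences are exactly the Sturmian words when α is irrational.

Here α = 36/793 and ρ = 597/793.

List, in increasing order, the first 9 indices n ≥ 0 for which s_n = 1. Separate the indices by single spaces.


5 27 49 71 93 115 137 159 181

n=0: ⌊633/793⌋−⌊597/793⌋ = 0−0 = 0
n=1: ⌊669/793⌋−⌊633/793⌋ = 0−0 = 0
  …
n=5: ⌊813/793⌋−⌊777/793⌋ = 1−0 = 1  ← one
n=6: ⌊849/793⌋−⌊813/793⌋ = 1−1 = 0
n=7: ⌊885/793⌋−⌊849/793⌋ = 1−1 = 0
  …
n=27: ⌊1605/793⌋−⌊1569/793⌋ = 2−1 = 1  ← one
n=28: ⌊1641/793⌋−⌊1605/793⌋ = 2−2 = 0
n=29: ⌊1677/793⌋−⌊1641/793⌋ = 2−2 = 0
  …
n=49: ⌊2397/793⌋−⌊2361/793⌋ = 3−2 = 1  ← one
n=50: ⌊2433/793⌋−⌊2397/793⌋ = 3−3 = 0
n=51: ⌊2469/793⌋−⌊2433/793⌋ = 3−3 = 0
  …
n=71: ⌊3189/793⌋−⌊3153/793⌋ = 4−3 = 1  ← one
n=72: ⌊3225/793⌋−⌊3189/793⌋ = 4−4 = 0
n=73: ⌊3261/793⌋−⌊3225/793⌋ = 4−4 = 0
  …
n=93: ⌊3981/793⌋−⌊3945/793⌋ = 5−4 = 1  ← one
n=94: ⌊4017/793⌋−⌊3981/793⌋ = 5−5 = 0
n=95: ⌊4053/793⌋−⌊4017/793⌋ = 5−5 = 0
  …
n=115: ⌊4773/793⌋−⌊4737/793⌋ = 6−5 = 1  ← one
n=116: ⌊4809/793⌋−⌊4773/793⌋ = 6−6 = 0
n=117: ⌊4845/793⌋−⌊4809/793⌋ = 6−6 = 0
  …
n=137: ⌊5565/793⌋−⌊5529/793⌋ = 7−6 = 1  ← one
n=138: ⌊5601/793⌋−⌊5565/793⌋ = 7−7 = 0
n=139: ⌊5637/793⌋−⌊5601/793⌋ = 7−7 = 0
  …
n=159: ⌊6357/793⌋−⌊6321/793⌋ = 8−7 = 1  ← one
n=160: ⌊6393/793⌋−⌊6357/793⌋ = 8−8 = 0
n=161: ⌊6429/793⌋−⌊6393/793⌋ = 8−8 = 0
  …
n=181: ⌊7149/793⌋−⌊7113/793⌋ = 9−8 = 1  ← one
positions of the first 9 ones: 5 27 49 71 93 115 137 159 181


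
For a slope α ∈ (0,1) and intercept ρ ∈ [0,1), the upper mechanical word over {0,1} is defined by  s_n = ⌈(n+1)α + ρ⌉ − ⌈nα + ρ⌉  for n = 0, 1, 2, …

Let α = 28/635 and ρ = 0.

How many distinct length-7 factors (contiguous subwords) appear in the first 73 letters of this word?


8

t_n = ⌈(n·28)/635⌉ for n = 0 … 73:
  n=0…9: ⌈0/635⌉=0 ⌈28/635⌉=1 ⌈56/635⌉=1 ⌈84/635⌉=1 ⌈112/635⌉=1 ⌈140/635⌉=1 ⌈168/635⌉=1 ⌈196/635⌉=1 ⌈224/635⌉=1 ⌈252/635⌉=1
  n=10…19: ⌈280/635⌉=1 ⌈308/635⌉=1 ⌈336/635⌉=1 ⌈364/635⌉=1 ⌈392/635⌉=1 ⌈420/635⌉=1 ⌈448/635⌉=1 ⌈476/635⌉=1 ⌈504/635⌉=1 ⌈532/635⌉=1
  n=20…29: ⌈560/635⌉=1 ⌈588/635⌉=1 ⌈616/635⌉=1 ⌈644/635⌉=2 ⌈672/635⌉=2 ⌈700/635⌉=2 ⌈728/635⌉=2 ⌈756/635⌉=2 ⌈784/635⌉=2 ⌈812/635⌉=2
  n=30…39: ⌈840/635⌉=2 ⌈868/635⌉=2 ⌈896/635⌉=2 ⌈924/635⌉=2 ⌈952/635⌉=2 ⌈980/635⌉=2 ⌈1008/635⌉=2 ⌈1036/635⌉=2 ⌈1064/635⌉=2 ⌈1092/635⌉=2
  n=40…49: ⌈1120/635⌉=2 ⌈1148/635⌉=2 ⌈1176/635⌉=2 ⌈1204/635⌉=2 ⌈1232/635⌉=2 ⌈1260/635⌉=2 ⌈1288/635⌉=3 ⌈1316/635⌉=3 ⌈1344/635⌉=3 ⌈1372/635⌉=3
  n=50…59: ⌈1400/635⌉=3 ⌈1428/635⌉=3 ⌈1456/635⌉=3 ⌈1484/635⌉=3 ⌈1512/635⌉=3 ⌈1540/635⌉=3 ⌈1568/635⌉=3 ⌈1596/635⌉=3 ⌈1624/635⌉=3 ⌈1652/635⌉=3
  n=60…69: ⌈1680/635⌉=3 ⌈1708/635⌉=3 ⌈1736/635⌉=3 ⌈1764/635⌉=3 ⌈1792/635⌉=3 ⌈1820/635⌉=3 ⌈1848/635⌉=3 ⌈1876/635⌉=3 ⌈1904/635⌉=3 ⌈1932/635⌉=4
  n=70…73: ⌈1960/635⌉=4 ⌈1988/635⌉=4 ⌈2016/635⌉=4 ⌈2044/635⌉=4
s_n = t_(n+1) − t_n for n = 0 … 72 gives
prefix = 1000000000000000000000100000000000000000000001000000000000000000000010000
slide a length-7 window over [0..6] … [66..72] (67 windows); first occurrence of each distinct factor:
  [  0..  6] 1000000
  [  1..  7] 0000000
  [ 16.. 22] 0000001
  [ 17.. 23] 0000010
  [ 18.. 24] 0000100
  [ 19.. 25] 0001000
  [ 20.. 26] 0010000
  [ 21.. 27] 0100000
  (the other 59 windows repeat one of these)
distinct factors: {0000000, 0000001, 0000010, 0000100, 0001000, 0010000, 0100000, 1000000}
count = 8  (Sturmian bound for length 7 is 8)


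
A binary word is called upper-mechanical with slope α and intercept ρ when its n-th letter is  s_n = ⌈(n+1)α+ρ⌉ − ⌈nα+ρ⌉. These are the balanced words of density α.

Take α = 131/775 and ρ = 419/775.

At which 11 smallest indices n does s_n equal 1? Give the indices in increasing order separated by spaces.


n=0: ⌈550/775⌉−⌈419/775⌉ = 1−1 = 0
n=1: ⌈681/775⌉−⌈550/775⌉ = 1−1 = 0
n=2: ⌈812/775⌉−⌈681/775⌉ = 2−1 = 1  ← one
n=3: ⌈943/775⌉−⌈812/775⌉ = 2−2 = 0
n=4: ⌈1074/775⌉−⌈943/775⌉ = 2−2 = 0
  …
n=8: ⌈1598/775⌉−⌈1467/775⌉ = 3−2 = 1  ← one
n=9: ⌈1729/775⌉−⌈1598/775⌉ = 3−3 = 0
n=10: ⌈1860/775⌉−⌈1729/775⌉ = 3−3 = 0
  …
n=14: ⌈2384/775⌉−⌈2253/775⌉ = 4−3 = 1  ← one
n=15: ⌈2515/775⌉−⌈2384/775⌉ = 4−4 = 0
n=16: ⌈2646/775⌉−⌈2515/775⌉ = 4−4 = 0
  …
n=20: ⌈3170/775⌉−⌈3039/775⌉ = 5−4 = 1  ← one
n=21: ⌈3301/775⌉−⌈3170/775⌉ = 5−5 = 0
n=22: ⌈3432/775⌉−⌈3301/775⌉ = 5−5 = 0
  …
n=26: ⌈3956/775⌉−⌈3825/775⌉ = 6−5 = 1  ← one
n=27: ⌈4087/775⌉−⌈3956/775⌉ = 6−6 = 0
n=28: ⌈4218/775⌉−⌈4087/775⌉ = 6−6 = 0
  …
n=32: ⌈4742/775⌉−⌈4611/775⌉ = 7−6 = 1  ← one
n=33: ⌈4873/775⌉−⌈4742/775⌉ = 7−7 = 0
n=34: ⌈5004/775⌉−⌈4873/775⌉ = 7−7 = 0
  …
n=38: ⌈5528/775⌉−⌈5397/775⌉ = 8−7 = 1  ← one
n=39: ⌈5659/775⌉−⌈5528/775⌉ = 8−8 = 0
n=40: ⌈5790/775⌉−⌈5659/775⌉ = 8−8 = 0
  …
n=44: ⌈6314/775⌉−⌈6183/775⌉ = 9−8 = 1  ← one
n=45: ⌈6445/775⌉−⌈6314/775⌉ = 9−9 = 0
n=46: ⌈6576/775⌉−⌈6445/775⌉ = 9−9 = 0
  …
n=50: ⌈7100/775⌉−⌈6969/775⌉ = 10−9 = 1  ← one
n=51: ⌈7231/775⌉−⌈7100/775⌉ = 10−10 = 0
n=52: ⌈7362/775⌉−⌈7231/775⌉ = 10−10 = 0
  …
n=55: ⌈7755/775⌉−⌈7624/775⌉ = 11−10 = 1  ← one
n=56: ⌈7886/775⌉−⌈7755/775⌉ = 11−11 = 0
n=57: ⌈8017/775⌉−⌈7886/775⌉ = 11−11 = 0
  …
n=61: ⌈8541/775⌉−⌈8410/775⌉ = 12−11 = 1  ← one
positions of the first 11 ones: 2 8 14 20 26 32 38 44 50 55 61

2 8 14 20 26 32 38 44 50 55 61


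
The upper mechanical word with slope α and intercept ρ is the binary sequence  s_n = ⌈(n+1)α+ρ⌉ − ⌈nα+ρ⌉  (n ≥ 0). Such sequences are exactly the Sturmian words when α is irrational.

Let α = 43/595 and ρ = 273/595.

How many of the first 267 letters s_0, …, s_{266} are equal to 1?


19

#1s = Σ_{n=0}^{266} s_n = Σ_{n=0}^{266} (⌈(n+1)α+ρ⌉ − ⌈nα+ρ⌉)
the sum telescopes: every ⌈nα+ρ⌉ with 0 < n < 267 appears once with + and once with −, leaving ⌈267α+ρ⌉ − ⌈0·α+ρ⌉
267α + ρ = (267·43 + 273) / 595 = 11754/595
ρ = 273/595
⌈11754/595⌉ = 20,  ⌈273/595⌉ = 1
#1s = 20 − 1 = 19


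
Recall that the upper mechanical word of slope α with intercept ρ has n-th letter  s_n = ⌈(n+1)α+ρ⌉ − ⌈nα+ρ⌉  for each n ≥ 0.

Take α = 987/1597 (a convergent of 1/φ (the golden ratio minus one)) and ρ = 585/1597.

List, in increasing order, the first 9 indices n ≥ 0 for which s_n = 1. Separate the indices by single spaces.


1 2 4 5 7 9 10 12 13

n=0: ⌈1572/1597⌉−⌈585/1597⌉ = 1−1 = 0
n=1: ⌈2559/1597⌉−⌈1572/1597⌉ = 2−1 = 1  ← one
n=2: ⌈3546/1597⌉−⌈2559/1597⌉ = 3−2 = 1  ← one
n=3: ⌈4533/1597⌉−⌈3546/1597⌉ = 3−3 = 0
n=4: ⌈5520/1597⌉−⌈4533/1597⌉ = 4−3 = 1  ← one
n=5: ⌈6507/1597⌉−⌈5520/1597⌉ = 5−4 = 1  ← one
n=6: ⌈7494/1597⌉−⌈6507/1597⌉ = 5−5 = 0
n=7: ⌈8481/1597⌉−⌈7494/1597⌉ = 6−5 = 1  ← one
n=8: ⌈9468/1597⌉−⌈8481/1597⌉ = 6−6 = 0
n=9: ⌈10455/1597⌉−⌈9468/1597⌉ = 7−6 = 1  ← one
n=10: ⌈11442/1597⌉−⌈10455/1597⌉ = 8−7 = 1  ← one
n=11: ⌈12429/1597⌉−⌈11442/1597⌉ = 8−8 = 0
n=12: ⌈13416/1597⌉−⌈12429/1597⌉ = 9−8 = 1  ← one
n=13: ⌈14403/1597⌉−⌈13416/1597⌉ = 10−9 = 1  ← one
positions of the first 9 ones: 1 2 4 5 7 9 10 12 13


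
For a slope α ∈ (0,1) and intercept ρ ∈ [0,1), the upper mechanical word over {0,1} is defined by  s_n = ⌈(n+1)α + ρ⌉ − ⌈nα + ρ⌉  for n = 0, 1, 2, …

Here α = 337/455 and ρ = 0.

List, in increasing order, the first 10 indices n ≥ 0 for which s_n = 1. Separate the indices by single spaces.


0 1 2 4 5 6 8 9 10 12

n=0: ⌈337/455⌉−⌈0/455⌉ = 1−0 = 1  ← one
n=1: ⌈674/455⌉−⌈337/455⌉ = 2−1 = 1  ← one
n=2: ⌈1011/455⌉−⌈674/455⌉ = 3−2 = 1  ← one
n=3: ⌈1348/455⌉−⌈1011/455⌉ = 3−3 = 0
n=4: ⌈1685/455⌉−⌈1348/455⌉ = 4−3 = 1  ← one
n=5: ⌈2022/455⌉−⌈1685/455⌉ = 5−4 = 1  ← one
n=6: ⌈2359/455⌉−⌈2022/455⌉ = 6−5 = 1  ← one
n=7: ⌈2696/455⌉−⌈2359/455⌉ = 6−6 = 0
n=8: ⌈3033/455⌉−⌈2696/455⌉ = 7−6 = 1  ← one
n=9: ⌈3370/455⌉−⌈3033/455⌉ = 8−7 = 1  ← one
n=10: ⌈3707/455⌉−⌈3370/455⌉ = 9−8 = 1  ← one
n=11: ⌈4044/455⌉−⌈3707/455⌉ = 9−9 = 0
n=12: ⌈4381/455⌉−⌈4044/455⌉ = 10−9 = 1  ← one
positions of the first 10 ones: 0 1 2 4 5 6 8 9 10 12


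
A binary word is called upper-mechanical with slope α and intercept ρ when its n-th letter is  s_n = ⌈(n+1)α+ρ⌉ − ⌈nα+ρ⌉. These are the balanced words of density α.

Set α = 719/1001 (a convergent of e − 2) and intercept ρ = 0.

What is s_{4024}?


1

(n+1)α + ρ = (4025·719) / 1001 = 2893975/1001
nα + ρ     = (4024·719) / 1001 = 2893256/1001
⌈2893975/1001⌉ = 2892,  ⌈2893256/1001⌉ = 2891
s_{4024} = 2892 − 2891 = 1


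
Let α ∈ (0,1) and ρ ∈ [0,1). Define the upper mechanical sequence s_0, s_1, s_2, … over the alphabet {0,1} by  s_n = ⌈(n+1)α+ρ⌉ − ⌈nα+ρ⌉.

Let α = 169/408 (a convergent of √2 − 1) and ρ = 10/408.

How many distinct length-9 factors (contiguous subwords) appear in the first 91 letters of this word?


t_n = ⌈(n·169+10)/408⌉ for n = 0 … 91:
  n=0…9: ⌈10/408⌉=1 ⌈179/408⌉=1 ⌈348/408⌉=1 ⌈517/408⌉=2 ⌈686/408⌉=2 ⌈855/408⌉=3 ⌈1024/408⌉=3 ⌈1193/408⌉=3 ⌈1362/408⌉=4 ⌈1531/408⌉=4
  n=10…19: ⌈1700/408⌉=5 ⌈1869/408⌉=5 ⌈2038/408⌉=5 ⌈2207/408⌉=6 ⌈2376/408⌉=6 ⌈2545/408⌉=7 ⌈2714/408⌉=7 ⌈2883/408⌉=8 ⌈3052/408⌉=8 ⌈3221/408⌉=8
  n=20…29: ⌈3390/408⌉=9 ⌈3559/408⌉=9 ⌈3728/408⌉=10 ⌈3897/408⌉=10 ⌈4066/408⌉=10 ⌈4235/408⌉=11 ⌈4404/408⌉=11 ⌈4573/408⌉=12 ⌈4742/408⌉=12 ⌈4911/408⌉=13
  n=30…39: ⌈5080/408⌉=13 ⌈5249/408⌉=13 ⌈5418/408⌉=14 ⌈5587/408⌉=14 ⌈5756/408⌉=15 ⌈5925/408⌉=15 ⌈6094/408⌉=15 ⌈6263/408⌉=16 ⌈6432/408⌉=16 ⌈6601/408⌉=17
  n=40…49: ⌈6770/408⌉=17 ⌈6939/408⌉=18 ⌈7108/408⌉=18 ⌈7277/408⌉=18 ⌈7446/408⌉=19 ⌈7615/408⌉=19 ⌈7784/408⌉=20 ⌈7953/408⌉=20 ⌈8122/408⌉=20 ⌈8291/408⌉=21
  n=50…59: ⌈8460/408⌉=21 ⌈8629/408⌉=22 ⌈8798/408⌉=22 ⌈8967/408⌉=22 ⌈9136/408⌉=23 ⌈9305/408⌉=23 ⌈9474/408⌉=24 ⌈9643/408⌉=24 ⌈9812/408⌉=25 ⌈9981/408⌉=25
  n=60…69: ⌈10150/408⌉=25 ⌈10319/408⌉=26 ⌈10488/408⌉=26 ⌈10657/408⌉=27 ⌈10826/408⌉=27 ⌈10995/408⌉=27 ⌈11164/408⌉=28 ⌈11333/408⌉=28 ⌈11502/408⌉=29 ⌈11671/408⌉=29
  n=70…79: ⌈11840/408⌉=30 ⌈12009/408⌉=30 ⌈12178/408⌉=30 ⌈12347/408⌉=31 ⌈12516/408⌉=31 ⌈12685/408⌉=32 ⌈12854/408⌉=32 ⌈13023/408⌉=32 ⌈13192/408⌉=33 ⌈13361/408⌉=33
  n=80…89: ⌈13530/408⌉=34 ⌈13699/408⌉=34 ⌈13868/408⌉=34 ⌈14037/408⌉=35 ⌈14206/408⌉=35 ⌈14375/408⌉=36 ⌈14544/408⌉=36 ⌈14713/408⌉=37 ⌈14882/408⌉=37 ⌈15051/408⌉=37
  n=90…91: ⌈15220/408⌉=38 ⌈15389/408⌉=38
s_n = t_(n+1) − t_n for n = 0 … 90 gives
prefix = 0010100101001010100101001010100101001010100101001010010101001010010101001010010100101010010
slide a length-9 window over [0..8] … [82..90] (83 windows); first occurrence of each distinct factor:
  [  0..  8] 001010010
  [  1..  9] 010100101
  [  2.. 10] 101001010
  [  3.. 11] 010010100
  [  4.. 12] 100101001
  [  8.. 16] 010010101
  [  9.. 17] 100101010
  [ 10.. 18] 001010100
  [ 11.. 19] 010101001
  [ 12.. 20] 101010010
  (the other 73 windows repeat one of these)
distinct factors: {001010010, 001010100, 010010100, 010010101, 010100101, 010101001, 100101001, 100101010, 101001010, 101010010}
count = 10  (Sturmian bound for length 9 is 10)

10


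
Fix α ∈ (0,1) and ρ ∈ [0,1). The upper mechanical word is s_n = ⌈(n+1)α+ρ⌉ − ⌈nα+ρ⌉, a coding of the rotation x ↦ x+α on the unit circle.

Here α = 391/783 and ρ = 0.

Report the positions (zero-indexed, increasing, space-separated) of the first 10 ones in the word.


0 2 4 6 8 10 12 14 16 18

n=0: ⌈391/783⌉−⌈0/783⌉ = 1−0 = 1  ← one
n=1: ⌈782/783⌉−⌈391/783⌉ = 1−1 = 0
n=2: ⌈1173/783⌉−⌈782/783⌉ = 2−1 = 1  ← one
n=3: ⌈1564/783⌉−⌈1173/783⌉ = 2−2 = 0
n=4: ⌈1955/783⌉−⌈1564/783⌉ = 3−2 = 1  ← one
n=5: ⌈2346/783⌉−⌈1955/783⌉ = 3−3 = 0
n=6: ⌈2737/783⌉−⌈2346/783⌉ = 4−3 = 1  ← one
n=7: ⌈3128/783⌉−⌈2737/783⌉ = 4−4 = 0
n=8: ⌈3519/783⌉−⌈3128/783⌉ = 5−4 = 1  ← one
n=9: ⌈3910/783⌉−⌈3519/783⌉ = 5−5 = 0
n=10: ⌈4301/783⌉−⌈3910/783⌉ = 6−5 = 1  ← one
n=11: ⌈4692/783⌉−⌈4301/783⌉ = 6−6 = 0
n=12: ⌈5083/783⌉−⌈4692/783⌉ = 7−6 = 1  ← one
n=13: ⌈5474/783⌉−⌈5083/783⌉ = 7−7 = 0
n=14: ⌈5865/783⌉−⌈5474/783⌉ = 8−7 = 1  ← one
n=15: ⌈6256/783⌉−⌈5865/783⌉ = 8−8 = 0
n=16: ⌈6647/783⌉−⌈6256/783⌉ = 9−8 = 1  ← one
n=17: ⌈7038/783⌉−⌈6647/783⌉ = 9−9 = 0
n=18: ⌈7429/783⌉−⌈7038/783⌉ = 10−9 = 1  ← one
positions of the first 10 ones: 0 2 4 6 8 10 12 14 16 18


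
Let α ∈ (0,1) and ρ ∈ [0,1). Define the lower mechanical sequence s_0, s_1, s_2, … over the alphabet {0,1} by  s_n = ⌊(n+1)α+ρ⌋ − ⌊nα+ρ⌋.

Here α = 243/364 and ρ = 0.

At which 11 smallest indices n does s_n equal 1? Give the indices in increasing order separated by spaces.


1 2 4 5 7 8 10 11 13 14 16

n=0: ⌊243/364⌋−⌊0/364⌋ = 0−0 = 0
n=1: ⌊486/364⌋−⌊243/364⌋ = 1−0 = 1  ← one
n=2: ⌊729/364⌋−⌊486/364⌋ = 2−1 = 1  ← one
n=3: ⌊972/364⌋−⌊729/364⌋ = 2−2 = 0
n=4: ⌊1215/364⌋−⌊972/364⌋ = 3−2 = 1  ← one
n=5: ⌊1458/364⌋−⌊1215/364⌋ = 4−3 = 1  ← one
n=6: ⌊1701/364⌋−⌊1458/364⌋ = 4−4 = 0
n=7: ⌊1944/364⌋−⌊1701/364⌋ = 5−4 = 1  ← one
n=8: ⌊2187/364⌋−⌊1944/364⌋ = 6−5 = 1  ← one
n=9: ⌊2430/364⌋−⌊2187/364⌋ = 6−6 = 0
n=10: ⌊2673/364⌋−⌊2430/364⌋ = 7−6 = 1  ← one
n=11: ⌊2916/364⌋−⌊2673/364⌋ = 8−7 = 1  ← one
n=12: ⌊3159/364⌋−⌊2916/364⌋ = 8−8 = 0
n=13: ⌊3402/364⌋−⌊3159/364⌋ = 9−8 = 1  ← one
n=14: ⌊3645/364⌋−⌊3402/364⌋ = 10−9 = 1  ← one
n=15: ⌊3888/364⌋−⌊3645/364⌋ = 10−10 = 0
n=16: ⌊4131/364⌋−⌊3888/364⌋ = 11−10 = 1  ← one
positions of the first 11 ones: 1 2 4 5 7 8 10 11 13 14 16


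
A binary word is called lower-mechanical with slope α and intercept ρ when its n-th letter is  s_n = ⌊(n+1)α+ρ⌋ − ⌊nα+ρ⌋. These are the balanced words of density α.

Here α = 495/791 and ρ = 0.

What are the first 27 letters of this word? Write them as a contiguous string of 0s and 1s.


010110110101101101011011010

n=0: ⌊(1·495)/791⌋ − ⌊(0·495)/791⌋ = ⌊495/791⌋ − ⌊0/791⌋ = 0 − 0 = 0
n=1: ⌊(2·495)/791⌋ − ⌊(1·495)/791⌋ = ⌊990/791⌋ − ⌊495/791⌋ = 1 − 0 = 1
n=2: ⌊(3·495)/791⌋ − ⌊(2·495)/791⌋ = ⌊1485/791⌋ − ⌊990/791⌋ = 1 − 1 = 0
n=3: ⌊(4·495)/791⌋ − ⌊(3·495)/791⌋ = ⌊1980/791⌋ − ⌊1485/791⌋ = 2 − 1 = 1
n=4: ⌊(5·495)/791⌋ − ⌊(4·495)/791⌋ = ⌊2475/791⌋ − ⌊1980/791⌋ = 3 − 2 = 1
n=5: ⌊(6·495)/791⌋ − ⌊(5·495)/791⌋ = ⌊2970/791⌋ − ⌊2475/791⌋ = 3 − 3 = 0
n=6: ⌊(7·495)/791⌋ − ⌊(6·495)/791⌋ = ⌊3465/791⌋ − ⌊2970/791⌋ = 4 − 3 = 1
n=7: ⌊(8·495)/791⌋ − ⌊(7·495)/791⌋ = ⌊3960/791⌋ − ⌊3465/791⌋ = 5 − 4 = 1
n=8: ⌊(9·495)/791⌋ − ⌊(8·495)/791⌋ = ⌊4455/791⌋ − ⌊3960/791⌋ = 5 − 5 = 0
n=9: ⌊(10·495)/791⌋ − ⌊(9·495)/791⌋ = ⌊4950/791⌋ − ⌊4455/791⌋ = 6 − 5 = 1
n=10: ⌊(11·495)/791⌋ − ⌊(10·495)/791⌋ = ⌊5445/791⌋ − ⌊4950/791⌋ = 6 − 6 = 0
n=11: ⌊(12·495)/791⌋ − ⌊(11·495)/791⌋ = ⌊5940/791⌋ − ⌊5445/791⌋ = 7 − 6 = 1
n=12: ⌊(13·495)/791⌋ − ⌊(12·495)/791⌋ = ⌊6435/791⌋ − ⌊5940/791⌋ = 8 − 7 = 1
n=13: ⌊(14·495)/791⌋ − ⌊(13·495)/791⌋ = ⌊6930/791⌋ − ⌊6435/791⌋ = 8 − 8 = 0
n=14: ⌊(15·495)/791⌋ − ⌊(14·495)/791⌋ = ⌊7425/791⌋ − ⌊6930/791⌋ = 9 − 8 = 1
n=15: ⌊(16·495)/791⌋ − ⌊(15·495)/791⌋ = ⌊7920/791⌋ − ⌊7425/791⌋ = 10 − 9 = 1
n=16: ⌊(17·495)/791⌋ − ⌊(16·495)/791⌋ = ⌊8415/791⌋ − ⌊7920/791⌋ = 10 − 10 = 0
n=17: ⌊(18·495)/791⌋ − ⌊(17·495)/791⌋ = ⌊8910/791⌋ − ⌊8415/791⌋ = 11 − 10 = 1
n=18: ⌊(19·495)/791⌋ − ⌊(18·495)/791⌋ = ⌊9405/791⌋ − ⌊8910/791⌋ = 11 − 11 = 0
n=19: ⌊(20·495)/791⌋ − ⌊(19·495)/791⌋ = ⌊9900/791⌋ − ⌊9405/791⌋ = 12 − 11 = 1
n=20: ⌊(21·495)/791⌋ − ⌊(20·495)/791⌋ = ⌊10395/791⌋ − ⌊9900/791⌋ = 13 − 12 = 1
n=21: ⌊(22·495)/791⌋ − ⌊(21·495)/791⌋ = ⌊10890/791⌋ − ⌊10395/791⌋ = 13 − 13 = 0
n=22: ⌊(23·495)/791⌋ − ⌊(22·495)/791⌋ = ⌊11385/791⌋ − ⌊10890/791⌋ = 14 − 13 = 1
n=23: ⌊(24·495)/791⌋ − ⌊(23·495)/791⌋ = ⌊11880/791⌋ − ⌊11385/791⌋ = 15 − 14 = 1
n=24: ⌊(25·495)/791⌋ − ⌊(24·495)/791⌋ = ⌊12375/791⌋ − ⌊11880/791⌋ = 15 − 15 = 0
n=25: ⌊(26·495)/791⌋ − ⌊(25·495)/791⌋ = ⌊12870/791⌋ − ⌊12375/791⌋ = 16 − 15 = 1
n=26: ⌊(27·495)/791⌋ − ⌊(26·495)/791⌋ = ⌊13365/791⌋ − ⌊12870/791⌋ = 16 − 16 = 0


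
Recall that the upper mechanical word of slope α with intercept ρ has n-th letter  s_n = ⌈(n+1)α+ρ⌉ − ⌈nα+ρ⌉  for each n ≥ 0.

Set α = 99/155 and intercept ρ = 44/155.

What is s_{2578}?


(n+1)α + ρ = (2579·99 + 44) / 155 = 255365/155
nα + ρ     = (2578·99 + 44) / 155 = 255266/155
⌈255365/155⌉ = 1648,  ⌈255266/155⌉ = 1647
s_{2578} = 1648 − 1647 = 1

1


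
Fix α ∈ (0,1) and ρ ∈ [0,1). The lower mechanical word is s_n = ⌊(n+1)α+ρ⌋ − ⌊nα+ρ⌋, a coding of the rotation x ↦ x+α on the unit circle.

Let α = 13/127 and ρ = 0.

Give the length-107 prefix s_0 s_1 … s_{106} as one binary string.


n=0: ⌊(1·13)/127⌋ − ⌊(0·13)/127⌋ = ⌊13/127⌋ − ⌊0/127⌋ = 0 − 0 = 0
n=1: ⌊(2·13)/127⌋ − ⌊(1·13)/127⌋ = ⌊26/127⌋ − ⌊13/127⌋ = 0 − 0 = 0
n=2: ⌊(3·13)/127⌋ − ⌊(2·13)/127⌋ = ⌊39/127⌋ − ⌊26/127⌋ = 0 − 0 = 0
n=3: ⌊(4·13)/127⌋ − ⌊(3·13)/127⌋ = ⌊52/127⌋ − ⌊39/127⌋ = 0 − 0 = 0
n=4: ⌊(5·13)/127⌋ − ⌊(4·13)/127⌋ = ⌊65/127⌋ − ⌊52/127⌋ = 0 − 0 = 0
n=5: ⌊(6·13)/127⌋ − ⌊(5·13)/127⌋ = ⌊78/127⌋ − ⌊65/127⌋ = 0 − 0 = 0
n=6: ⌊(7·13)/127⌋ − ⌊(6·13)/127⌋ = ⌊91/127⌋ − ⌊78/127⌋ = 0 − 0 = 0
n=7: ⌊(8·13)/127⌋ − ⌊(7·13)/127⌋ = ⌊104/127⌋ − ⌊91/127⌋ = 0 − 0 = 0
n=8: ⌊(9·13)/127⌋ − ⌊(8·13)/127⌋ = ⌊117/127⌋ − ⌊104/127⌋ = 0 − 0 = 0
n=9: ⌊(10·13)/127⌋ − ⌊(9·13)/127⌋ = ⌊130/127⌋ − ⌊117/127⌋ = 1 − 0 = 1
n=10: ⌊(11·13)/127⌋ − ⌊(10·13)/127⌋ = ⌊143/127⌋ − ⌊130/127⌋ = 1 − 1 = 0
n=11: ⌊(12·13)/127⌋ − ⌊(11·13)/127⌋ = ⌊156/127⌋ − ⌊143/127⌋ = 1 − 1 = 0
n=12: ⌊(13·13)/127⌋ − ⌊(12·13)/127⌋ = ⌊169/127⌋ − ⌊156/127⌋ = 1 − 1 = 0
n=13: ⌊(14·13)/127⌋ − ⌊(13·13)/127⌋ = ⌊182/127⌋ − ⌊169/127⌋ = 1 − 1 = 0
n=14: ⌊(15·13)/127⌋ − ⌊(14·13)/127⌋ = ⌊195/127⌋ − ⌊182/127⌋ = 1 − 1 = 0
n=15: ⌊(16·13)/127⌋ − ⌊(15·13)/127⌋ = ⌊208/127⌋ − ⌊195/127⌋ = 1 − 1 = 0
n=16: ⌊(17·13)/127⌋ − ⌊(16·13)/127⌋ = ⌊221/127⌋ − ⌊208/127⌋ = 1 − 1 = 0
n=17: ⌊(18·13)/127⌋ − ⌊(17·13)/127⌋ = ⌊234/127⌋ − ⌊221/127⌋ = 1 − 1 = 0
n=18: ⌊(19·13)/127⌋ − ⌊(18·13)/127⌋ = ⌊247/127⌋ − ⌊234/127⌋ = 1 − 1 = 0
n=19: ⌊(20·13)/127⌋ − ⌊(19·13)/127⌋ = ⌊260/127⌋ − ⌊247/127⌋ = 2 − 1 = 1
n=20: ⌊(21·13)/127⌋ − ⌊(20·13)/127⌋ = ⌊273/127⌋ − ⌊260/127⌋ = 2 − 2 = 0
n=21: ⌊(22·13)/127⌋ − ⌊(21·13)/127⌋ = ⌊286/127⌋ − ⌊273/127⌋ = 2 − 2 = 0
n=22: ⌊(23·13)/127⌋ − ⌊(22·13)/127⌋ = ⌊299/127⌋ − ⌊286/127⌋ = 2 − 2 = 0
n=23: ⌊(24·13)/127⌋ − ⌊(23·13)/127⌋ = ⌊312/127⌋ − ⌊299/127⌋ = 2 − 2 = 0
n=24: ⌊(25·13)/127⌋ − ⌊(24·13)/127⌋ = ⌊325/127⌋ − ⌊312/127⌋ = 2 − 2 = 0
n=25: ⌊(26·13)/127⌋ − ⌊(25·13)/127⌋ = ⌊338/127⌋ − ⌊325/127⌋ = 2 − 2 = 0
n=26: ⌊(27·13)/127⌋ − ⌊(26·13)/127⌋ = ⌊351/127⌋ − ⌊338/127⌋ = 2 − 2 = 0
n=27: ⌊(28·13)/127⌋ − ⌊(27·13)/127⌋ = ⌊364/127⌋ − ⌊351/127⌋ = 2 − 2 = 0
n=28: ⌊(29·13)/127⌋ − ⌊(28·13)/127⌋ = ⌊377/127⌋ − ⌊364/127⌋ = 2 − 2 = 0
n=29: ⌊(30·13)/127⌋ − ⌊(29·13)/127⌋ = ⌊390/127⌋ − ⌊377/127⌋ = 3 − 2 = 1
n=30: ⌊(31·13)/127⌋ − ⌊(30·13)/127⌋ = ⌊403/127⌋ − ⌊390/127⌋ = 3 − 3 = 0
n=31: ⌊(32·13)/127⌋ − ⌊(31·13)/127⌋ = ⌊416/127⌋ − ⌊403/127⌋ = 3 − 3 = 0
n=32: ⌊(33·13)/127⌋ − ⌊(32·13)/127⌋ = ⌊429/127⌋ − ⌊416/127⌋ = 3 − 3 = 0
n=33: ⌊(34·13)/127⌋ − ⌊(33·13)/127⌋ = ⌊442/127⌋ − ⌊429/127⌋ = 3 − 3 = 0
n=34: ⌊(35·13)/127⌋ − ⌊(34·13)/127⌋ = ⌊455/127⌋ − ⌊442/127⌋ = 3 − 3 = 0
n=35: ⌊(36·13)/127⌋ − ⌊(35·13)/127⌋ = ⌊468/127⌋ − ⌊455/127⌋ = 3 − 3 = 0
n=36: ⌊(37·13)/127⌋ − ⌊(36·13)/127⌋ = ⌊481/127⌋ − ⌊468/127⌋ = 3 − 3 = 0
n=37: ⌊(38·13)/127⌋ − ⌊(37·13)/127⌋ = ⌊494/127⌋ − ⌊481/127⌋ = 3 − 3 = 0
n=38: ⌊(39·13)/127⌋ − ⌊(38·13)/127⌋ = ⌊507/127⌋ − ⌊494/127⌋ = 3 − 3 = 0
n=39: ⌊(40·13)/127⌋ − ⌊(39·13)/127⌋ = ⌊520/127⌋ − ⌊507/127⌋ = 4 − 3 = 1
n=40: ⌊(41·13)/127⌋ − ⌊(40·13)/127⌋ = ⌊533/127⌋ − ⌊520/127⌋ = 4 − 4 = 0
n=41: ⌊(42·13)/127⌋ − ⌊(41·13)/127⌋ = ⌊546/127⌋ − ⌊533/127⌋ = 4 − 4 = 0
n=42: ⌊(43·13)/127⌋ − ⌊(42·13)/127⌋ = ⌊559/127⌋ − ⌊546/127⌋ = 4 − 4 = 0
n=43: ⌊(44·13)/127⌋ − ⌊(43·13)/127⌋ = ⌊572/127⌋ − ⌊559/127⌋ = 4 − 4 = 0
n=44: ⌊(45·13)/127⌋ − ⌊(44·13)/127⌋ = ⌊585/127⌋ − ⌊572/127⌋ = 4 − 4 = 0
n=45: ⌊(46·13)/127⌋ − ⌊(45·13)/127⌋ = ⌊598/127⌋ − ⌊585/127⌋ = 4 − 4 = 0
n=46: ⌊(47·13)/127⌋ − ⌊(46·13)/127⌋ = ⌊611/127⌋ − ⌊598/127⌋ = 4 − 4 = 0
n=47: ⌊(48·13)/127⌋ − ⌊(47·13)/127⌋ = ⌊624/127⌋ − ⌊611/127⌋ = 4 − 4 = 0
n=48: ⌊(49·13)/127⌋ − ⌊(48·13)/127⌋ = ⌊637/127⌋ − ⌊624/127⌋ = 5 − 4 = 1
n=49: ⌊(50·13)/127⌋ − ⌊(49·13)/127⌋ = ⌊650/127⌋ − ⌊637/127⌋ = 5 − 5 = 0
n=50: ⌊(51·13)/127⌋ − ⌊(50·13)/127⌋ = ⌊663/127⌋ − ⌊650/127⌋ = 5 − 5 = 0
n=51: ⌊(52·13)/127⌋ − ⌊(51·13)/127⌋ = ⌊676/127⌋ − ⌊663/127⌋ = 5 − 5 = 0
n=52: ⌊(53·13)/127⌋ − ⌊(52·13)/127⌋ = ⌊689/127⌋ − ⌊676/127⌋ = 5 − 5 = 0
n=53: ⌊(54·13)/127⌋ − ⌊(53·13)/127⌋ = ⌊702/127⌋ − ⌊689/127⌋ = 5 − 5 = 0
n=54: ⌊(55·13)/127⌋ − ⌊(54·13)/127⌋ = ⌊715/127⌋ − ⌊702/127⌋ = 5 − 5 = 0
n=55: ⌊(56·13)/127⌋ − ⌊(55·13)/127⌋ = ⌊728/127⌋ − ⌊715/127⌋ = 5 − 5 = 0
n=56: ⌊(57·13)/127⌋ − ⌊(56·13)/127⌋ = ⌊741/127⌋ − ⌊728/127⌋ = 5 − 5 = 0
n=57: ⌊(58·13)/127⌋ − ⌊(57·13)/127⌋ = ⌊754/127⌋ − ⌊741/127⌋ = 5 − 5 = 0
n=58: ⌊(59·13)/127⌋ − ⌊(58·13)/127⌋ = ⌊767/127⌋ − ⌊754/127⌋ = 6 − 5 = 1
n=59: ⌊(60·13)/127⌋ − ⌊(59·13)/127⌋ = ⌊780/127⌋ − ⌊767/127⌋ = 6 − 6 = 0
n=60: ⌊(61·13)/127⌋ − ⌊(60·13)/127⌋ = ⌊793/127⌋ − ⌊780/127⌋ = 6 − 6 = 0
n=61: ⌊(62·13)/127⌋ − ⌊(61·13)/127⌋ = ⌊806/127⌋ − ⌊793/127⌋ = 6 − 6 = 0
n=62: ⌊(63·13)/127⌋ − ⌊(62·13)/127⌋ = ⌊819/127⌋ − ⌊806/127⌋ = 6 − 6 = 0
n=63: ⌊(64·13)/127⌋ − ⌊(63·13)/127⌋ = ⌊832/127⌋ − ⌊819/127⌋ = 6 − 6 = 0
n=64: ⌊(65·13)/127⌋ − ⌊(64·13)/127⌋ = ⌊845/127⌋ − ⌊832/127⌋ = 6 − 6 = 0
n=65: ⌊(66·13)/127⌋ − ⌊(65·13)/127⌋ = ⌊858/127⌋ − ⌊845/127⌋ = 6 − 6 = 0
n=66: ⌊(67·13)/127⌋ − ⌊(66·13)/127⌋ = ⌊871/127⌋ − ⌊858/127⌋ = 6 − 6 = 0
n=67: ⌊(68·13)/127⌋ − ⌊(67·13)/127⌋ = ⌊884/127⌋ − ⌊871/127⌋ = 6 − 6 = 0
n=68: ⌊(69·13)/127⌋ − ⌊(68·13)/127⌋ = ⌊897/127⌋ − ⌊884/127⌋ = 7 − 6 = 1
n=69: ⌊(70·13)/127⌋ − ⌊(69·13)/127⌋ = ⌊910/127⌋ − ⌊897/127⌋ = 7 − 7 = 0
n=70: ⌊(71·13)/127⌋ − ⌊(70·13)/127⌋ = ⌊923/127⌋ − ⌊910/127⌋ = 7 − 7 = 0
n=71: ⌊(72·13)/127⌋ − ⌊(71·13)/127⌋ = ⌊936/127⌋ − ⌊923/127⌋ = 7 − 7 = 0
n=72: ⌊(73·13)/127⌋ − ⌊(72·13)/127⌋ = ⌊949/127⌋ − ⌊936/127⌋ = 7 − 7 = 0
n=73: ⌊(74·13)/127⌋ − ⌊(73·13)/127⌋ = ⌊962/127⌋ − ⌊949/127⌋ = 7 − 7 = 0
n=74: ⌊(75·13)/127⌋ − ⌊(74·13)/127⌋ = ⌊975/127⌋ − ⌊962/127⌋ = 7 − 7 = 0
n=75: ⌊(76·13)/127⌋ − ⌊(75·13)/127⌋ = ⌊988/127⌋ − ⌊975/127⌋ = 7 − 7 = 0
n=76: ⌊(77·13)/127⌋ − ⌊(76·13)/127⌋ = ⌊1001/127⌋ − ⌊988/127⌋ = 7 − 7 = 0
n=77: ⌊(78·13)/127⌋ − ⌊(77·13)/127⌋ = ⌊1014/127⌋ − ⌊1001/127⌋ = 7 − 7 = 0
n=78: ⌊(79·13)/127⌋ − ⌊(78·13)/127⌋ = ⌊1027/127⌋ − ⌊1014/127⌋ = 8 − 7 = 1
n=79: ⌊(80·13)/127⌋ − ⌊(79·13)/127⌋ = ⌊1040/127⌋ − ⌊1027/127⌋ = 8 − 8 = 0
n=80: ⌊(81·13)/127⌋ − ⌊(80·13)/127⌋ = ⌊1053/127⌋ − ⌊1040/127⌋ = 8 − 8 = 0
n=81: ⌊(82·13)/127⌋ − ⌊(81·13)/127⌋ = ⌊1066/127⌋ − ⌊1053/127⌋ = 8 − 8 = 0
n=82: ⌊(83·13)/127⌋ − ⌊(82·13)/127⌋ = ⌊1079/127⌋ − ⌊1066/127⌋ = 8 − 8 = 0
n=83: ⌊(84·13)/127⌋ − ⌊(83·13)/127⌋ = ⌊1092/127⌋ − ⌊1079/127⌋ = 8 − 8 = 0
n=84: ⌊(85·13)/127⌋ − ⌊(84·13)/127⌋ = ⌊1105/127⌋ − ⌊1092/127⌋ = 8 − 8 = 0
n=85: ⌊(86·13)/127⌋ − ⌊(85·13)/127⌋ = ⌊1118/127⌋ − ⌊1105/127⌋ = 8 − 8 = 0
n=86: ⌊(87·13)/127⌋ − ⌊(86·13)/127⌋ = ⌊1131/127⌋ − ⌊1118/127⌋ = 8 − 8 = 0
n=87: ⌊(88·13)/127⌋ − ⌊(87·13)/127⌋ = ⌊1144/127⌋ − ⌊1131/127⌋ = 9 − 8 = 1
n=88: ⌊(89·13)/127⌋ − ⌊(88·13)/127⌋ = ⌊1157/127⌋ − ⌊1144/127⌋ = 9 − 9 = 0
n=89: ⌊(90·13)/127⌋ − ⌊(89·13)/127⌋ = ⌊1170/127⌋ − ⌊1157/127⌋ = 9 − 9 = 0
n=90: ⌊(91·13)/127⌋ − ⌊(90·13)/127⌋ = ⌊1183/127⌋ − ⌊1170/127⌋ = 9 − 9 = 0
n=91: ⌊(92·13)/127⌋ − ⌊(91·13)/127⌋ = ⌊1196/127⌋ − ⌊1183/127⌋ = 9 − 9 = 0
n=92: ⌊(93·13)/127⌋ − ⌊(92·13)/127⌋ = ⌊1209/127⌋ − ⌊1196/127⌋ = 9 − 9 = 0
n=93: ⌊(94·13)/127⌋ − ⌊(93·13)/127⌋ = ⌊1222/127⌋ − ⌊1209/127⌋ = 9 − 9 = 0
n=94: ⌊(95·13)/127⌋ − ⌊(94·13)/127⌋ = ⌊1235/127⌋ − ⌊1222/127⌋ = 9 − 9 = 0
n=95: ⌊(96·13)/127⌋ − ⌊(95·13)/127⌋ = ⌊1248/127⌋ − ⌊1235/127⌋ = 9 − 9 = 0
n=96: ⌊(97·13)/127⌋ − ⌊(96·13)/127⌋ = ⌊1261/127⌋ − ⌊1248/127⌋ = 9 − 9 = 0
n=97: ⌊(98·13)/127⌋ − ⌊(97·13)/127⌋ = ⌊1274/127⌋ − ⌊1261/127⌋ = 10 − 9 = 1
n=98: ⌊(99·13)/127⌋ − ⌊(98·13)/127⌋ = ⌊1287/127⌋ − ⌊1274/127⌋ = 10 − 10 = 0
n=99: ⌊(100·13)/127⌋ − ⌊(99·13)/127⌋ = ⌊1300/127⌋ − ⌊1287/127⌋ = 10 − 10 = 0
n=100: ⌊(101·13)/127⌋ − ⌊(100·13)/127⌋ = ⌊1313/127⌋ − ⌊1300/127⌋ = 10 − 10 = 0
n=101: ⌊(102·13)/127⌋ − ⌊(101·13)/127⌋ = ⌊1326/127⌋ − ⌊1313/127⌋ = 10 − 10 = 0
n=102: ⌊(103·13)/127⌋ − ⌊(102·13)/127⌋ = ⌊1339/127⌋ − ⌊1326/127⌋ = 10 − 10 = 0
n=103: ⌊(104·13)/127⌋ − ⌊(103·13)/127⌋ = ⌊1352/127⌋ − ⌊1339/127⌋ = 10 − 10 = 0
n=104: ⌊(105·13)/127⌋ − ⌊(104·13)/127⌋ = ⌊1365/127⌋ − ⌊1352/127⌋ = 10 − 10 = 0
n=105: ⌊(106·13)/127⌋ − ⌊(105·13)/127⌋ = ⌊1378/127⌋ − ⌊1365/127⌋ = 10 − 10 = 0
n=106: ⌊(107·13)/127⌋ − ⌊(106·13)/127⌋ = ⌊1391/127⌋ − ⌊1378/127⌋ = 10 − 10 = 0

00000000010000000001000000000100000000010000000010000000001000000000100000000010000000010000000001000000000
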